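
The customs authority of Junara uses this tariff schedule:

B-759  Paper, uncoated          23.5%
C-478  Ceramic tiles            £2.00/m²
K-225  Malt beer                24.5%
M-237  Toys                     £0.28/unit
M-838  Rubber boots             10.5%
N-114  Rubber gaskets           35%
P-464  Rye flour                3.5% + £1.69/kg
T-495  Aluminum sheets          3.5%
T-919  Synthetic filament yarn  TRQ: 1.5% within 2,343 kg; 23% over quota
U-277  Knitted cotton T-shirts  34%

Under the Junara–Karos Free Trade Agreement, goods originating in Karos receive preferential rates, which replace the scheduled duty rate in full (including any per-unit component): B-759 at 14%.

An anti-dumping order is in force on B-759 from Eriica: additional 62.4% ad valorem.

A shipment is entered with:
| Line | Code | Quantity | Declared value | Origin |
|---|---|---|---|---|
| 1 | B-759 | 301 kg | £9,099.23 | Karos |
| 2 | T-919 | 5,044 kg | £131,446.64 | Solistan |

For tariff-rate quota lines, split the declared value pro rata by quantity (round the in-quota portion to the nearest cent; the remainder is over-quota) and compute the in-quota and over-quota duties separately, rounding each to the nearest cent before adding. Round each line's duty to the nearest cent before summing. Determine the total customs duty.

£18,379.02

Line 1 (B-759, Karos, 301 kg, £9,099.23):
Base rate for B-759 is 23.5%.
Origin Karos qualifies under the Junara–Karos agreement and B-759 is covered: preferential rate 14% applies instead.
The additional-duty order on B-759 targets Eriica, not Karos; it does not apply.
Duty = £9,099.23 × 14% = £1,273.89.
Line 2 (T-919, Solistan, 5,044 kg, £131,446.64):
Code T-919 is under a tariff-rate quota (threshold 2,343 kg). In-quota: 2,343 kg at 1.5%; over-quota: 2,701 kg at 23%.
Pro-rata value split: in-quota = £131,446.64 × 2,343/5,044 = £61,058.58; over-quota = £131,446.64 − £61,058.58 = £70,388.06.
In-quota duty = £61,058.58 × 1.5% = £915.88. Over-quota duty = £70,388.06 × 23% = £16,189.25.
Line duty = £915.88 + £16,189.25 = £17,105.13.
Total = £1,273.89 + £17,105.13 = £18,379.02.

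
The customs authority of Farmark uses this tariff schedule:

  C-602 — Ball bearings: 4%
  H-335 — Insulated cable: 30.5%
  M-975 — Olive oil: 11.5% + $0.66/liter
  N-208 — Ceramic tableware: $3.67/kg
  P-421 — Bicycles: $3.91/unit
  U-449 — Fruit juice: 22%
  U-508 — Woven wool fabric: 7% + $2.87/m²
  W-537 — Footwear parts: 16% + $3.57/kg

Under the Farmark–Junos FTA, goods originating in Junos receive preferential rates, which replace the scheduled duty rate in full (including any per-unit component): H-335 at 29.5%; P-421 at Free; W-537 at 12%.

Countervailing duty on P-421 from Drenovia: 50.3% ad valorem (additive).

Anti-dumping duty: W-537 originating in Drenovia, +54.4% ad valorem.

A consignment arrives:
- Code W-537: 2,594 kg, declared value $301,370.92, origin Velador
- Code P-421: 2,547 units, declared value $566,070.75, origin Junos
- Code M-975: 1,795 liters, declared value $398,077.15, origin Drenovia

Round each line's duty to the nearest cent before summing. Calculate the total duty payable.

Line 1 (W-537, Velador, 2,594 kg, $301,370.92):
Base rate for W-537 is 16% + $3.57/kg.
W-537 has an FTA preferential rate, but origin Velador is not Junos; base rate stands.
The additional-duty order on W-537 targets Drenovia, not Velador; it does not apply.
Duty = $301,370.92 × 16% + 2,594 × $3.57 = $57,479.93.
Line 2 (P-421, Junos, 2,547 units, $566,070.75):
Base rate for P-421 is $3.91/unit.
Origin Junos qualifies under the Farmark–Junos agreement and P-421 is covered: preferential rate Free applies instead.
The additional-duty order on P-421 targets Drenovia, not Junos; it does not apply.
Duty = $566,070.75 × 0% = $0.00.
Line 3 (M-975, Drenovia, 1,795 liters, $398,077.15):
Base rate for M-975 is 11.5% + $0.66/liter.
Duty = $398,077.15 × 11.5% + 1,795 × $0.66 = $46,963.57.
Total = $57,479.93 + $0.00 + $46,963.57 = $104,443.50.

$104,443.50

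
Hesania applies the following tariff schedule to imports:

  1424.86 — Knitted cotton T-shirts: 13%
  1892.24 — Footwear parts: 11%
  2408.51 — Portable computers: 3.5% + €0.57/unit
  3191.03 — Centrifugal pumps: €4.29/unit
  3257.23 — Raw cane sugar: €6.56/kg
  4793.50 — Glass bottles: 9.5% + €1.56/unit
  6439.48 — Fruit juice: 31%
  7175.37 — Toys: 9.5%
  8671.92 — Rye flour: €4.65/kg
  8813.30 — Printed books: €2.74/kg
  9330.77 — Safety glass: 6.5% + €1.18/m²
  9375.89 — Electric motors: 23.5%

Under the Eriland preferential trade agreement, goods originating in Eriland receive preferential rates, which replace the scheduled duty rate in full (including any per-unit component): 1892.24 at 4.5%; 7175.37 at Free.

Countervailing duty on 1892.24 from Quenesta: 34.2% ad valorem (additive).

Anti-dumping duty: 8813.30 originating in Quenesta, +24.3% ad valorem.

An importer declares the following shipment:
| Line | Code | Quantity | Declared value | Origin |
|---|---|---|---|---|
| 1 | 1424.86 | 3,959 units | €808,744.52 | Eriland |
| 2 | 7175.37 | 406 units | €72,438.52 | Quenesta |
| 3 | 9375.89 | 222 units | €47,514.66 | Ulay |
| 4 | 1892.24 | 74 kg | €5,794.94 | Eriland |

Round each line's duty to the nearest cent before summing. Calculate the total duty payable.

€123,445.17

Line 1 (1424.86, Eriland, 3,959 units, €808,744.52):
Base rate for 1424.86 is 13%.
Origin Eriland is the FTA partner but 1424.86 is not on the preference list; base rate stands.
Duty = €808,744.52 × 13% = €105,136.79.
Line 2 (7175.37, Quenesta, 406 units, €72,438.52):
Base rate for 7175.37 is 9.5%.
7175.37 has an FTA preferential rate, but origin Quenesta is not Eriland; base rate stands.
Duty = €72,438.52 × 9.5% = €6,881.66.
Line 3 (9375.89, Ulay, 222 units, €47,514.66):
Base rate for 9375.89 is 23.5%.
Duty = €47,514.66 × 23.5% = €11,165.95.
Line 4 (1892.24, Eriland, 74 kg, €5,794.94):
Base rate for 1892.24 is 11%.
Origin Eriland qualifies under the Hesania–Eriland agreement and 1892.24 is covered: preferential rate 4.5% applies instead.
The additional-duty order on 1892.24 targets Quenesta, not Eriland; it does not apply.
Duty = €5,794.94 × 4.5% = €260.77.
Total = €105,136.79 + €6,881.66 + €11,165.95 + €260.77 = €123,445.17.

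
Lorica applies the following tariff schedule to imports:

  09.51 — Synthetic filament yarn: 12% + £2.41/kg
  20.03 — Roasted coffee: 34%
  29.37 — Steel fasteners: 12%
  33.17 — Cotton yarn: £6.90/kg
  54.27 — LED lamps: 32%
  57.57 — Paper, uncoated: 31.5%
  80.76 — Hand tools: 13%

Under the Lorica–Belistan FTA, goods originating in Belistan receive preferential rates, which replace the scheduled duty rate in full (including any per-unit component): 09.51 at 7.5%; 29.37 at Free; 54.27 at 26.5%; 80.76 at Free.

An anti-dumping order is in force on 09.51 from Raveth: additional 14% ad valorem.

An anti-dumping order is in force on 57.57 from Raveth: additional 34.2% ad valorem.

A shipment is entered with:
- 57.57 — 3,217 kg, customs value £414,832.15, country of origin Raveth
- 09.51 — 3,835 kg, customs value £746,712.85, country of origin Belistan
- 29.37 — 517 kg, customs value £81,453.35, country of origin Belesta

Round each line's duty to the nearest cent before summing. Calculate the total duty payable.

£338,322.58

Line 1 (57.57, Raveth, 3,217 kg, £414,832.15):
Base rate for 57.57 is 31.5%.
Additional duty on 57.57 from Raveth: +34.2%. Applied ad valorem rate: 31.5% + 34.2% = 65.7%.
Duty = £414,832.15 × 65.7% = £272,544.72.
Line 2 (09.51, Belistan, 3,835 kg, £746,712.85):
Base rate for 09.51 is 12% + £2.41/kg.
Origin Belistan qualifies under the Lorica–Belistan agreement and 09.51 is covered: preferential rate 7.5% applies instead.
The additional-duty order on 09.51 targets Raveth, not Belistan; it does not apply.
Duty = £746,712.85 × 7.5% = £56,003.46.
Line 3 (29.37, Belesta, 517 kg, £81,453.35):
Base rate for 29.37 is 12%.
29.37 has an FTA preferential rate, but origin Belesta is not Belistan; base rate stands.
Duty = £81,453.35 × 12% = £9,774.40.
Total = £272,544.72 + £56,003.46 + £9,774.40 = £338,322.58.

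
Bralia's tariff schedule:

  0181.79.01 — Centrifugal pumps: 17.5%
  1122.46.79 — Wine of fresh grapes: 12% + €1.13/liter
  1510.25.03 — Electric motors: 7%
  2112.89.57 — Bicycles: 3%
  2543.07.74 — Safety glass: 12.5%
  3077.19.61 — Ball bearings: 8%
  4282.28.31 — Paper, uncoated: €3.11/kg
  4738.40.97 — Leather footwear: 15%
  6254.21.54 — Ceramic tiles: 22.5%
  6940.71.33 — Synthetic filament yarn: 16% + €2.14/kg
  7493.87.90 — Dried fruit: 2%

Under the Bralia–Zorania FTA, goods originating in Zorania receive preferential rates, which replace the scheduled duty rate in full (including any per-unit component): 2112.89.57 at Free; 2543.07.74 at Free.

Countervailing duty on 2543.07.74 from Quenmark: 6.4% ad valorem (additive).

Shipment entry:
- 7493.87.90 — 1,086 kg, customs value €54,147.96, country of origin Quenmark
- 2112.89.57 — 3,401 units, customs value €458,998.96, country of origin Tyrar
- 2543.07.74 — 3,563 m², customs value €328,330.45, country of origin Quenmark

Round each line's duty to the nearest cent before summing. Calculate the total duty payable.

€76,907.39

Line 1 (7493.87.90, Quenmark, 1,086 kg, €54,147.96):
Base rate for 7493.87.90 is 2%.
Duty = €54,147.96 × 2% = €1,082.96.
Line 2 (2112.89.57, Tyrar, 3,401 units, €458,998.96):
Base rate for 2112.89.57 is 3%.
2112.89.57 has an FTA preferential rate, but origin Tyrar is not Zorania; base rate stands.
Duty = €458,998.96 × 3% = €13,769.97.
Line 3 (2543.07.74, Quenmark, 3,563 m², €328,330.45):
Base rate for 2543.07.74 is 12.5%.
2543.07.74 has an FTA preferential rate, but origin Quenmark is not Zorania; base rate stands.
Additional duty on 2543.07.74 from Quenmark: +6.4%. Applied ad valorem rate: 12.5% + 6.4% = 18.9%.
Duty = €328,330.45 × 18.9% = €62,054.46.
Total = €1,082.96 + €13,769.97 + €62,054.46 = €76,907.39.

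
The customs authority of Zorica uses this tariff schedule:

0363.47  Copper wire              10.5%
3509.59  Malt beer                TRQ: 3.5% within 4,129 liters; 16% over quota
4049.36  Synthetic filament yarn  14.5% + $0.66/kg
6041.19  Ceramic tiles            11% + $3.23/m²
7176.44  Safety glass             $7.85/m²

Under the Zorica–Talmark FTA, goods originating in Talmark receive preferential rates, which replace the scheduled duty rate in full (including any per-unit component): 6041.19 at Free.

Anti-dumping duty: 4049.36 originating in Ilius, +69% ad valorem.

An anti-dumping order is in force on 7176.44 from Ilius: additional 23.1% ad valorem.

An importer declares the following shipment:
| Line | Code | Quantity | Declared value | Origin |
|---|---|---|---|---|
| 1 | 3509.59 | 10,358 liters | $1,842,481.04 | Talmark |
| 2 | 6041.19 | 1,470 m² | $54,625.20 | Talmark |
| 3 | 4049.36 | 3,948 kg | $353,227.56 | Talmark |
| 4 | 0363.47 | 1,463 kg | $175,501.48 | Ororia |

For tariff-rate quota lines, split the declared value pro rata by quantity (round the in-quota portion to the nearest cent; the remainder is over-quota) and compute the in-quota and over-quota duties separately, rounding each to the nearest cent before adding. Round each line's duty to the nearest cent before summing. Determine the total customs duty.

Line 1 (3509.59, Talmark, 10,358 liters, $1,842,481.04):
Code 3509.59 is under a tariff-rate quota (threshold 4,129 liters). In-quota: 4,129 liters at 3.5%; over-quota: 6,229 liters at 16%.
Pro-rata value split: in-quota = $1,842,481.04 × 4,129/10,358 = $734,466.52; over-quota = $1,842,481.04 − $734,466.52 = $1,108,014.52.
In-quota duty = $734,466.52 × 3.5% = $25,706.33. Over-quota duty = $1,108,014.52 × 16% = $177,282.32.
Line duty = $25,706.33 + $177,282.32 = $202,988.65.
Line 2 (6041.19, Talmark, 1,470 m², $54,625.20):
Base rate for 6041.19 is 11% + $3.23/m².
Origin Talmark qualifies under the Zorica–Talmark agreement and 6041.19 is covered: preferential rate Free applies instead.
Duty = $54,625.20 × 0% = $0.00.
Line 3 (4049.36, Talmark, 3,948 kg, $353,227.56):
Base rate for 4049.36 is 14.5% + $0.66/kg.
Origin Talmark is the FTA partner but 4049.36 is not on the preference list; base rate stands.
The additional-duty order on 4049.36 targets Ilius, not Talmark; it does not apply.
Duty = $353,227.56 × 14.5% + 3,948 × $0.66 = $53,823.68.
Line 4 (0363.47, Ororia, 1,463 kg, $175,501.48):
Base rate for 0363.47 is 10.5%.
Duty = $175,501.48 × 10.5% = $18,427.66.
Total = $202,988.65 + $0.00 + $53,823.68 + $18,427.66 = $275,239.99.

$275,239.99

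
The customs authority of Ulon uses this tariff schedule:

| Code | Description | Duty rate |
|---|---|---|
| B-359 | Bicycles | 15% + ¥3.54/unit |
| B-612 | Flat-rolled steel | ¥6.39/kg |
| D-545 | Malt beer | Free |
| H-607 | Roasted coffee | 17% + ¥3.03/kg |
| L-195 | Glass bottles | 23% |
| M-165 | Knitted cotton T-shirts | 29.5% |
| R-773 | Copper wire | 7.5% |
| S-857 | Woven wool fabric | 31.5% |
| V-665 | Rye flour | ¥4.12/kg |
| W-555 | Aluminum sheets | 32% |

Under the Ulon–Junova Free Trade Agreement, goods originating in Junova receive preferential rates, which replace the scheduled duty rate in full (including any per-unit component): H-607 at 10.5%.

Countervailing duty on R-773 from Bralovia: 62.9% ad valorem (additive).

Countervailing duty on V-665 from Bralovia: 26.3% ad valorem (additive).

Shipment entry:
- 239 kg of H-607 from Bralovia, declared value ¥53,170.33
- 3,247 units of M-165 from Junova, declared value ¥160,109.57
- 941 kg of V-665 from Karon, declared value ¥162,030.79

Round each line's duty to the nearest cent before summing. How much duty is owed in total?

¥60,872.37

Line 1 (H-607, Bralovia, 239 kg, ¥53,170.33):
Base rate for H-607 is 17% + ¥3.03/kg.
H-607 has an FTA preferential rate, but origin Bralovia is not Junova; base rate stands.
Duty = ¥53,170.33 × 17% + 239 × ¥3.03 = ¥9,763.13.
Line 2 (M-165, Junova, 3,247 units, ¥160,109.57):
Base rate for M-165 is 29.5%.
Origin Junova is the FTA partner but M-165 is not on the preference list; base rate stands.
Duty = ¥160,109.57 × 29.5% = ¥47,232.32.
Line 3 (V-665, Karon, 941 kg, ¥162,030.79):
Base rate for V-665 is ¥4.12/kg.
The additional-duty order on V-665 targets Bralovia, not Karon; it does not apply.
Duty = 941 × ¥4.12 = ¥3,876.92.
Total = ¥9,763.13 + ¥47,232.32 + ¥3,876.92 = ¥60,872.37.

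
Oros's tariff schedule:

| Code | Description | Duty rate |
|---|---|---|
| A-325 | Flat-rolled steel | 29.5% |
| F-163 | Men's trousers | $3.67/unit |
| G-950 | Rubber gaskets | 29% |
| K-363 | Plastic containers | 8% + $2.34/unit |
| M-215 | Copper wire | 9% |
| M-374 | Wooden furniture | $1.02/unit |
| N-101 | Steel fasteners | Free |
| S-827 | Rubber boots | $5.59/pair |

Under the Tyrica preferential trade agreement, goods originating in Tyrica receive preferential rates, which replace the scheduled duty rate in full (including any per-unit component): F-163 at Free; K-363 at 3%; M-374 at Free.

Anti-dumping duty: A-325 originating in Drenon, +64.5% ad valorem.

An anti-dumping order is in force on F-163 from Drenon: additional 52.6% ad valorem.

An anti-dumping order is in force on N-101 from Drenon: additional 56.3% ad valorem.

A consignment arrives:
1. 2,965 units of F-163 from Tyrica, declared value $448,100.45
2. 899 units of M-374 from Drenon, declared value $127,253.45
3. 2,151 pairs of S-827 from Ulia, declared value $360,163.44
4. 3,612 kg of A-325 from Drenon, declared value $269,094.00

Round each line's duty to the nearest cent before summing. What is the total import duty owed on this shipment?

$265,889.43

Line 1 (F-163, Tyrica, 2,965 units, $448,100.45):
Base rate for F-163 is $3.67/unit.
Origin Tyrica qualifies under the Oros–Tyrica agreement and F-163 is covered: preferential rate Free applies instead.
The additional-duty order on F-163 targets Drenon, not Tyrica; it does not apply.
Duty = $448,100.45 × 0% = $0.00.
Line 2 (M-374, Drenon, 899 units, $127,253.45):
Base rate for M-374 is $1.02/unit.
M-374 has an FTA preferential rate, but origin Drenon is not Tyrica; base rate stands.
Duty = 899 × $1.02 = $916.98.
Line 3 (S-827, Ulia, 2,151 pairs, $360,163.44):
Base rate for S-827 is $5.59/pair.
Duty = 2,151 × $5.59 = $12,024.09.
Line 4 (A-325, Drenon, 3,612 kg, $269,094.00):
Base rate for A-325 is 29.5%.
Additional duty on A-325 from Drenon: +64.5%. Applied ad valorem rate: 29.5% + 64.5% = 94%.
Duty = $269,094.00 × 94% = $252,948.36.
Total = $0.00 + $916.98 + $12,024.09 + $252,948.36 = $265,889.43.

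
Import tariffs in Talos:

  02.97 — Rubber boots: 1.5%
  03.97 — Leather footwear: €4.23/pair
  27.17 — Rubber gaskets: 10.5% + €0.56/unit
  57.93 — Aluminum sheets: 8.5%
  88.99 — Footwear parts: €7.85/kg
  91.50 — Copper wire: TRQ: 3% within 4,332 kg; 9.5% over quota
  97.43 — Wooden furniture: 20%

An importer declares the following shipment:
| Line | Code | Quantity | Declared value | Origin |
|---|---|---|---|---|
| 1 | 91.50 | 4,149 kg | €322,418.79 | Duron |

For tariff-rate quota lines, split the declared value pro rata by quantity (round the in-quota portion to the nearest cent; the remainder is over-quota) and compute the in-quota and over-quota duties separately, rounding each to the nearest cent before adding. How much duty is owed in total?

Line 1 (91.50, Duron, 4,149 kg, €322,418.79):
Code 91.50 is under a tariff-rate quota (threshold 4,332 kg). Quantity 4,149 kg is within the quota, so the in-quota rate 3% applies to the full value.
Duty = €322,418.79 × 3% = €9,672.56.

€9,672.56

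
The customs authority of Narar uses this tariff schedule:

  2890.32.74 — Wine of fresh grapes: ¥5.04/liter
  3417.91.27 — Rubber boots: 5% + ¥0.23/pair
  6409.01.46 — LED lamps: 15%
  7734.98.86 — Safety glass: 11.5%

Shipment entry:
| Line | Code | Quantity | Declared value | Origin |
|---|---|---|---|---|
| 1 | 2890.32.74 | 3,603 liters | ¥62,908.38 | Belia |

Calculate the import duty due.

Line 1 (2890.32.74, Belia, 3,603 liters, ¥62,908.38):
Base rate for 2890.32.74 is ¥5.04/liter.
Duty = 3,603 × ¥5.04 = ¥18,159.12.

¥18,159.12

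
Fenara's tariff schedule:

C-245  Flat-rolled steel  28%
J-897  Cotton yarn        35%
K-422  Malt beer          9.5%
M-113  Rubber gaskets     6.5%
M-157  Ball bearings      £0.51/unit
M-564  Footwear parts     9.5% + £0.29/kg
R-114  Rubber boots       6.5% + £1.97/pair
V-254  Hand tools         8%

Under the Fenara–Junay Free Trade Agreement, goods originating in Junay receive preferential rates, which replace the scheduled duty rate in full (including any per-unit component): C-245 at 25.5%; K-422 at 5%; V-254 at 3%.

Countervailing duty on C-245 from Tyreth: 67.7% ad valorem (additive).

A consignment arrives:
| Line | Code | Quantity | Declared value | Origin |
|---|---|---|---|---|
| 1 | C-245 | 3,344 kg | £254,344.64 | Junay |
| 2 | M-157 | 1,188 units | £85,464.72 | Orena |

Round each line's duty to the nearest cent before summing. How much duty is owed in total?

£65,463.76

Line 1 (C-245, Junay, 3,344 kg, £254,344.64):
Base rate for C-245 is 28%.
Origin Junay qualifies under the Fenara–Junay agreement and C-245 is covered: preferential rate 25.5% applies instead.
The additional-duty order on C-245 targets Tyreth, not Junay; it does not apply.
Duty = £254,344.64 × 25.5% = £64,857.88.
Line 2 (M-157, Orena, 1,188 units, £85,464.72):
Base rate for M-157 is £0.51/unit.
Duty = 1,188 × £0.51 = £605.88.
Total = £64,857.88 + £605.88 = £65,463.76.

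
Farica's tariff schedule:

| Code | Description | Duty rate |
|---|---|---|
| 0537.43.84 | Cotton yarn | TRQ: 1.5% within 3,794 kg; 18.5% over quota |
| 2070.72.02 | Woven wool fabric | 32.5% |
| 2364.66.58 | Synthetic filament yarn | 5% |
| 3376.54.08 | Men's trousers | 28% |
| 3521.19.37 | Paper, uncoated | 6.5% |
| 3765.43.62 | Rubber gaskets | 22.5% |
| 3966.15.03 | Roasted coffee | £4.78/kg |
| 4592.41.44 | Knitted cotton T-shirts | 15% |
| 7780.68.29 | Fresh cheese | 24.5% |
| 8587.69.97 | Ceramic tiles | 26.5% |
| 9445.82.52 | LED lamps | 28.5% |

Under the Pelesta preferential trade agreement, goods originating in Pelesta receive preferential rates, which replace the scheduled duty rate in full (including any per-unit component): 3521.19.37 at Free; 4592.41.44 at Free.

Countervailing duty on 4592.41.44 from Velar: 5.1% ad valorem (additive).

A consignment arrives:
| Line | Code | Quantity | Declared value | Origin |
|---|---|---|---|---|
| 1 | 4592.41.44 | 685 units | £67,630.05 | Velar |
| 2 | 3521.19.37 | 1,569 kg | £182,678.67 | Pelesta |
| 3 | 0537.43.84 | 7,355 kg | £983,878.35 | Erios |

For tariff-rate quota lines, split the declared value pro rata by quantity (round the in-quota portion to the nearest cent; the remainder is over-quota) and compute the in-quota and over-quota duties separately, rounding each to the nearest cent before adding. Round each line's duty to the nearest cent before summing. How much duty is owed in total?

Line 1 (4592.41.44, Velar, 685 units, £67,630.05):
Base rate for 4592.41.44 is 15%.
4592.41.44 has an FTA preferential rate, but origin Velar is not Pelesta; base rate stands.
Additional duty on 4592.41.44 from Velar: +5.1%. Applied ad valorem rate: 15% + 5.1% = 20.1%.
Duty = £67,630.05 × 20.1% = £13,593.64.
Line 2 (3521.19.37, Pelesta, 1,569 kg, £182,678.67):
Base rate for 3521.19.37 is 6.5%.
Origin Pelesta qualifies under the Farica–Pelesta agreement and 3521.19.37 is covered: preferential rate Free applies instead.
Duty = £182,678.67 × 0% = £0.00.
Line 3 (0537.43.84, Erios, 7,355 kg, £983,878.35):
Code 0537.43.84 is under a tariff-rate quota (threshold 3,794 kg). In-quota: 3,794 kg at 1.5%; over-quota: 3,561 kg at 18.5%.
Pro-rata value split: in-quota = £983,878.35 × 3,794/7,355 = £507,523.38; over-quota = £983,878.35 − £507,523.38 = £476,354.97.
In-quota duty = £507,523.38 × 1.5% = £7,612.85. Over-quota duty = £476,354.97 × 18.5% = £88,125.67.
Line duty = £7,612.85 + £88,125.67 = £95,738.52.
Total = £13,593.64 + £0.00 + £95,738.52 = £109,332.16.

£109,332.16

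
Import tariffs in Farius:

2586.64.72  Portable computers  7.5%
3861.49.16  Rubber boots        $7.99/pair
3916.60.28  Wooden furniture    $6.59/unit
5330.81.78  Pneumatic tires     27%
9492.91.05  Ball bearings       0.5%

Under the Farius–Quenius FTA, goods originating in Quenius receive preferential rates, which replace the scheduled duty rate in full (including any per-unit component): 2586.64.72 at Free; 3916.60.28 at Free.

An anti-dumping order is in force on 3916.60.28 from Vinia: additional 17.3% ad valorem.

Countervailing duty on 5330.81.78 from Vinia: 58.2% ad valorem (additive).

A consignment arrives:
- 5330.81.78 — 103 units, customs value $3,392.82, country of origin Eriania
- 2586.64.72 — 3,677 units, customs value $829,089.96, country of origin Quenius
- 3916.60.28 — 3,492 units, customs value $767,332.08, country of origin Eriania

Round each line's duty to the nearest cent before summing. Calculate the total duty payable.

$23,928.34

Line 1 (5330.81.78, Eriania, 103 units, $3,392.82):
Base rate for 5330.81.78 is 27%.
The additional-duty order on 5330.81.78 targets Vinia, not Eriania; it does not apply.
Duty = $3,392.82 × 27% = $916.06.
Line 2 (2586.64.72, Quenius, 3,677 units, $829,089.96):
Base rate for 2586.64.72 is 7.5%.
Origin Quenius qualifies under the Farius–Quenius agreement and 2586.64.72 is covered: preferential rate Free applies instead.
Duty = $829,089.96 × 0% = $0.00.
Line 3 (3916.60.28, Eriania, 3,492 units, $767,332.08):
Base rate for 3916.60.28 is $6.59/unit.
3916.60.28 has an FTA preferential rate, but origin Eriania is not Quenius; base rate stands.
The additional-duty order on 3916.60.28 targets Vinia, not Eriania; it does not apply.
Duty = 3,492 × $6.59 = $23,012.28.
Total = $916.06 + $0.00 + $23,012.28 = $23,928.34.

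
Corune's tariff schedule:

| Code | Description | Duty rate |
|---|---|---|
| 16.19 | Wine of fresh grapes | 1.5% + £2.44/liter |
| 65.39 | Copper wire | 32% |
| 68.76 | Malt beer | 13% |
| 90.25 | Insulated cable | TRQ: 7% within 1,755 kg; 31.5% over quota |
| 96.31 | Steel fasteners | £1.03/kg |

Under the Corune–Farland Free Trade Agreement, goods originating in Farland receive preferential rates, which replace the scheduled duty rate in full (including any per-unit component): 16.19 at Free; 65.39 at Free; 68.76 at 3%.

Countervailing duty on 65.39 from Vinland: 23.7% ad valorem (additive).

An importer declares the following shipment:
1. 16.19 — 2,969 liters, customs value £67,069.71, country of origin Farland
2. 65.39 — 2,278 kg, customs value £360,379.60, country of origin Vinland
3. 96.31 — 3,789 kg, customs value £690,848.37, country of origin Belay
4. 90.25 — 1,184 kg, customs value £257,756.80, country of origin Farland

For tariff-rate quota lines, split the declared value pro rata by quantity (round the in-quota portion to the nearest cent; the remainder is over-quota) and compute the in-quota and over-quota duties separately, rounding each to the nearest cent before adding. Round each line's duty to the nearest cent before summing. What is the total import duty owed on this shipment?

Line 1 (16.19, Farland, 2,969 liters, £67,069.71):
Base rate for 16.19 is 1.5% + £2.44/liter.
Origin Farland qualifies under the Corune–Farland agreement and 16.19 is covered: preferential rate Free applies instead.
Duty = £67,069.71 × 0% = £0.00.
Line 2 (65.39, Vinland, 2,278 kg, £360,379.60):
Base rate for 65.39 is 32%.
65.39 has an FTA preferential rate, but origin Vinland is not Farland; base rate stands.
Additional duty on 65.39 from Vinland: +23.7%. Applied ad valorem rate: 32% + 23.7% = 55.7%.
Duty = £360,379.60 × 55.7% = £200,731.44.
Line 3 (96.31, Belay, 3,789 kg, £690,848.37):
Base rate for 96.31 is £1.03/kg.
Duty = 3,789 × £1.03 = £3,902.67.
Line 4 (90.25, Farland, 1,184 kg, £257,756.80):
Code 90.25 is under a tariff-rate quota (threshold 1,755 kg). Quantity 1,184 kg is within the quota, so the in-quota rate 7% applies to the full value.
Duty = £257,756.80 × 7% = £18,042.98.
Total = £0.00 + £200,731.44 + £3,902.67 + £18,042.98 = £222,677.09.

£222,677.09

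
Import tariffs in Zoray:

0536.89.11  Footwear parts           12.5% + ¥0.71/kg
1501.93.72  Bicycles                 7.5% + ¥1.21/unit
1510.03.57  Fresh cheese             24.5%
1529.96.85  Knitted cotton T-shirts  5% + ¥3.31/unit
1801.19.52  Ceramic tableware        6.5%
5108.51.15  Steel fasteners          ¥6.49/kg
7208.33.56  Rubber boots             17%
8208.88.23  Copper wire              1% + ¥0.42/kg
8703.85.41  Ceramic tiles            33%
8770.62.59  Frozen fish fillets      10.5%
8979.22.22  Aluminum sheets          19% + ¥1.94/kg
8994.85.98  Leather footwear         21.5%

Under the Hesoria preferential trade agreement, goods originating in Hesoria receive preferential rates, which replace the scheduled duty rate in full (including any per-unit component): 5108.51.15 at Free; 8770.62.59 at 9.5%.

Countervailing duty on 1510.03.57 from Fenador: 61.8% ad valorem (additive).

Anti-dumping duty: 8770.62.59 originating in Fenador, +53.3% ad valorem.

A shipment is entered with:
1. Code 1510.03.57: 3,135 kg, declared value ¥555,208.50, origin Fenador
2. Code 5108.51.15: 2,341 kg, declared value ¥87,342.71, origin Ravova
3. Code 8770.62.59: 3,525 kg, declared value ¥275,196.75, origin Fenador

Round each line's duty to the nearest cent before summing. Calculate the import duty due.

¥669,913.56

Line 1 (1510.03.57, Fenador, 3,135 kg, ¥555,208.50):
Base rate for 1510.03.57 is 24.5%.
Additional duty on 1510.03.57 from Fenador: +61.8%. Applied ad valorem rate: 24.5% + 61.8% = 86.3%.
Duty = ¥555,208.50 × 86.3% = ¥479,144.94.
Line 2 (5108.51.15, Ravova, 2,341 kg, ¥87,342.71):
Base rate for 5108.51.15 is ¥6.49/kg.
5108.51.15 has an FTA preferential rate, but origin Ravova is not Hesoria; base rate stands.
Duty = 2,341 × ¥6.49 = ¥15,193.09.
Line 3 (8770.62.59, Fenador, 3,525 kg, ¥275,196.75):
Base rate for 8770.62.59 is 10.5%.
8770.62.59 has an FTA preferential rate, but origin Fenador is not Hesoria; base rate stands.
Additional duty on 8770.62.59 from Fenador: +53.3%. Applied ad valorem rate: 10.5% + 53.3% = 63.8%.
Duty = ¥275,196.75 × 63.8% = ¥175,575.53.
Total = ¥479,144.94 + ¥15,193.09 + ¥175,575.53 = ¥669,913.56.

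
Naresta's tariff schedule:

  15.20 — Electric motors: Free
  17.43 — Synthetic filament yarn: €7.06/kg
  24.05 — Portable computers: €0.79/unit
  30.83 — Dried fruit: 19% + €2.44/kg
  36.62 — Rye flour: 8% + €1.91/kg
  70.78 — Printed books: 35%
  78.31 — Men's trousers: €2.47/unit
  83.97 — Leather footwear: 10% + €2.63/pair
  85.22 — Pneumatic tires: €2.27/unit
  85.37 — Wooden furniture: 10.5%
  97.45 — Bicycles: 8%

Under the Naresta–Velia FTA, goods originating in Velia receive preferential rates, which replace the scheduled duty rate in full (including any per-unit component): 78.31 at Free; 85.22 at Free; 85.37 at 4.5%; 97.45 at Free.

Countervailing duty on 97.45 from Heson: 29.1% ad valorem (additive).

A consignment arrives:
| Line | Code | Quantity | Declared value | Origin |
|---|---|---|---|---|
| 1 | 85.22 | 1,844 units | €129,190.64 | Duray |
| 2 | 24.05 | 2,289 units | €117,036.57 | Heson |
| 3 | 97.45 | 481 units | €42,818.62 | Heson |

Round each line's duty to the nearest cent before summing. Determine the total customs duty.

Line 1 (85.22, Duray, 1,844 units, €129,190.64):
Base rate for 85.22 is €2.27/unit.
85.22 has an FTA preferential rate, but origin Duray is not Velia; base rate stands.
Duty = 1,844 × €2.27 = €4,185.88.
Line 2 (24.05, Heson, 2,289 units, €117,036.57):
Base rate for 24.05 is €0.79/unit.
Duty = 2,289 × €0.79 = €1,808.31.
Line 3 (97.45, Heson, 481 units, €42,818.62):
Base rate for 97.45 is 8%.
97.45 has an FTA preferential rate, but origin Heson is not Velia; base rate stands.
Additional duty on 97.45 from Heson: +29.1%. Applied ad valorem rate: 8% + 29.1% = 37.1%.
Duty = €42,818.62 × 37.1% = €15,885.71.
Total = €4,185.88 + €1,808.31 + €15,885.71 = €21,879.90.

€21,879.90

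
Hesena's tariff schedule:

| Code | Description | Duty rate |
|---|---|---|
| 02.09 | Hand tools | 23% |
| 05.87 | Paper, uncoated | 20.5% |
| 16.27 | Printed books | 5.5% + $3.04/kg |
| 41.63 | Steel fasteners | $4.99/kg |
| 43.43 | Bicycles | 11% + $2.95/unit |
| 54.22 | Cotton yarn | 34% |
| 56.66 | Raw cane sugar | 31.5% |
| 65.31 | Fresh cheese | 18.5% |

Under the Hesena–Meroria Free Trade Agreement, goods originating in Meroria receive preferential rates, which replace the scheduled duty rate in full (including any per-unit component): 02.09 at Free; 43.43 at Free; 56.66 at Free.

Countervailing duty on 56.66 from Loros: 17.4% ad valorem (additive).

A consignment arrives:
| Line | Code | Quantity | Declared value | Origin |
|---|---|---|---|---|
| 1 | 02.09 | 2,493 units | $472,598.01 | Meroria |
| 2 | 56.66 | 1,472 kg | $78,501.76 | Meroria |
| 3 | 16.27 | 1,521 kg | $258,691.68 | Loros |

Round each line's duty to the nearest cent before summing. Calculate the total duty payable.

$18,851.88

Line 1 (02.09, Meroria, 2,493 units, $472,598.01):
Base rate for 02.09 is 23%.
Origin Meroria qualifies under the Hesena–Meroria agreement and 02.09 is covered: preferential rate Free applies instead.
Duty = $472,598.01 × 0% = $0.00.
Line 2 (56.66, Meroria, 1,472 kg, $78,501.76):
Base rate for 56.66 is 31.5%.
Origin Meroria qualifies under the Hesena–Meroria agreement and 56.66 is covered: preferential rate Free applies instead.
The additional-duty order on 56.66 targets Loros, not Meroria; it does not apply.
Duty = $78,501.76 × 0% = $0.00.
Line 3 (16.27, Loros, 1,521 kg, $258,691.68):
Base rate for 16.27 is 5.5% + $3.04/kg.
Duty = $258,691.68 × 5.5% + 1,521 × $3.04 = $18,851.88.
Total = $0.00 + $0.00 + $18,851.88 = $18,851.88.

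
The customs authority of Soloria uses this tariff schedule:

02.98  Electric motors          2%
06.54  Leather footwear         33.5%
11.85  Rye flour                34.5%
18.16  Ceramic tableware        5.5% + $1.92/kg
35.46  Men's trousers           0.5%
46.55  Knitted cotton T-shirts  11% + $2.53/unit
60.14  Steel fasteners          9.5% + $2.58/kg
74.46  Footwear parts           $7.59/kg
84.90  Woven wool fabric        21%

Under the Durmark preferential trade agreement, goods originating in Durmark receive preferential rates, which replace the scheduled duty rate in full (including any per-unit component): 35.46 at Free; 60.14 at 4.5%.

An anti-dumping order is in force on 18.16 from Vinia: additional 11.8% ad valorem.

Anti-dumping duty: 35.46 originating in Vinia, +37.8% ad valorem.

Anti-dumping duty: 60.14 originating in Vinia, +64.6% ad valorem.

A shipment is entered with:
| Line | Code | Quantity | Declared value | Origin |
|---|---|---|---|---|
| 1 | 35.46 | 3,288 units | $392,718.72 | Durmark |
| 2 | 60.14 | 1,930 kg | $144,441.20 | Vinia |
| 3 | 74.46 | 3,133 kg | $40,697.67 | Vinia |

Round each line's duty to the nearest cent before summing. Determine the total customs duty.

$135,789.80

Line 1 (35.46, Durmark, 3,288 units, $392,718.72):
Base rate for 35.46 is 0.5%.
Origin Durmark qualifies under the Soloria–Durmark agreement and 35.46 is covered: preferential rate Free applies instead.
The additional-duty order on 35.46 targets Vinia, not Durmark; it does not apply.
Duty = $392,718.72 × 0% = $0.00.
Line 2 (60.14, Vinia, 1,930 kg, $144,441.20):
Base rate for 60.14 is 9.5% + $2.58/kg.
60.14 has an FTA preferential rate, but origin Vinia is not Durmark; base rate stands.
Additional duty on 60.14 from Vinia: +64.6%. Applied ad valorem rate: 9.5% + 64.6% = 74.1%.
Duty = $144,441.20 × 74.1% + 1,930 × $2.58 = $112,010.33.
Line 3 (74.46, Vinia, 3,133 kg, $40,697.67):
Base rate for 74.46 is $7.59/kg.
Duty = 3,133 × $7.59 = $23,779.47.
Total = $0.00 + $112,010.33 + $23,779.47 = $135,789.80.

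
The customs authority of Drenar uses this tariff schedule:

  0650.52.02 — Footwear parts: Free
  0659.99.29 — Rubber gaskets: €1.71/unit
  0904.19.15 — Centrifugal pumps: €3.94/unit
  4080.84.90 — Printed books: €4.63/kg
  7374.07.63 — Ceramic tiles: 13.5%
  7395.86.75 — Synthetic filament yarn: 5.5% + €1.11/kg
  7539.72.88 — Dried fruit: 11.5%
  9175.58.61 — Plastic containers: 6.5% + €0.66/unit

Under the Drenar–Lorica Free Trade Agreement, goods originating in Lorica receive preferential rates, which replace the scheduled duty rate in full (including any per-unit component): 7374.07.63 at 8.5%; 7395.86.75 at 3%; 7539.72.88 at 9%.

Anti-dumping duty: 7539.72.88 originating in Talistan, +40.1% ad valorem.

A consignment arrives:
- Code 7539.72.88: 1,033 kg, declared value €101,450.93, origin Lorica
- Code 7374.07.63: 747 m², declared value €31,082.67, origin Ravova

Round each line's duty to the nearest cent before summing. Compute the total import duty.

€13,326.74

Line 1 (7539.72.88, Lorica, 1,033 kg, €101,450.93):
Base rate for 7539.72.88 is 11.5%.
Origin Lorica qualifies under the Drenar–Lorica agreement and 7539.72.88 is covered: preferential rate 9% applies instead.
The additional-duty order on 7539.72.88 targets Talistan, not Lorica; it does not apply.
Duty = €101,450.93 × 9% = €9,130.58.
Line 2 (7374.07.63, Ravova, 747 m², €31,082.67):
Base rate for 7374.07.63 is 13.5%.
7374.07.63 has an FTA preferential rate, but origin Ravova is not Lorica; base rate stands.
Duty = €31,082.67 × 13.5% = €4,196.16.
Total = €9,130.58 + €4,196.16 = €13,326.74.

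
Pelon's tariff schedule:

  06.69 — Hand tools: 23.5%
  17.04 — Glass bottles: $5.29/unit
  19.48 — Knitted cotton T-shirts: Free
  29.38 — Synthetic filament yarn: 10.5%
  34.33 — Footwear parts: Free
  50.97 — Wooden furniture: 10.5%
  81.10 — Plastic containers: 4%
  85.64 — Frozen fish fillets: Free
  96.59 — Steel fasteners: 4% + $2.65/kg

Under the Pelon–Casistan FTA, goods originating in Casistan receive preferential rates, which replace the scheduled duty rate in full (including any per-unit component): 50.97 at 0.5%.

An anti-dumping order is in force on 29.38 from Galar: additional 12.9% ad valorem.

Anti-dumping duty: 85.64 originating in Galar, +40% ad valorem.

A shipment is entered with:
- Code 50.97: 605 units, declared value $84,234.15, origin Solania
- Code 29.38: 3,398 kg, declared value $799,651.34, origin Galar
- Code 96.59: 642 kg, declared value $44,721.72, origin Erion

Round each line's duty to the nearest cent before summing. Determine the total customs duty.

Line 1 (50.97, Solania, 605 units, $84,234.15):
Base rate for 50.97 is 10.5%.
50.97 has an FTA preferential rate, but origin Solania is not Casistan; base rate stands.
Duty = $84,234.15 × 10.5% = $8,844.59.
Line 2 (29.38, Galar, 3,398 kg, $799,651.34):
Base rate for 29.38 is 10.5%.
Additional duty on 29.38 from Galar: +12.9%. Applied ad valorem rate: 10.5% + 12.9% = 23.4%.
Duty = $799,651.34 × 23.4% = $187,118.41.
Line 3 (96.59, Erion, 642 kg, $44,721.72):
Base rate for 96.59 is 4% + $2.65/kg.
Duty = $44,721.72 × 4% + 642 × $2.65 = $3,490.17.
Total = $8,844.59 + $187,118.41 + $3,490.17 = $199,453.17.

$199,453.17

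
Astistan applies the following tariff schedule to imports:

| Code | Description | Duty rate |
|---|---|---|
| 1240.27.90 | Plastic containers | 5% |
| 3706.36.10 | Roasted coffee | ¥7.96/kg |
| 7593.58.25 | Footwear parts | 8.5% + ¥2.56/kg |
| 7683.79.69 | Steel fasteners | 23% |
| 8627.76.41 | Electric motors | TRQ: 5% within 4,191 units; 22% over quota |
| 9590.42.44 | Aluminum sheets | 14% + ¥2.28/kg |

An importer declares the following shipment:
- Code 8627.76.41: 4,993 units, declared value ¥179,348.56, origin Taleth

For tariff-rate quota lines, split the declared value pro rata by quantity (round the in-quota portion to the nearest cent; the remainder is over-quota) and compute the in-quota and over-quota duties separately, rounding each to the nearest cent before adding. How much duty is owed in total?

Line 1 (8627.76.41, Taleth, 4,993 units, ¥179,348.56):
Code 8627.76.41 is under a tariff-rate quota (threshold 4,191 units). In-quota: 4,191 units at 5%; over-quota: 802 units at 22%.
Pro-rata value split: in-quota = ¥179,348.56 × 4,191/4,993 = ¥150,540.72; over-quota = ¥179,348.56 − ¥150,540.72 = ¥28,807.84.
In-quota duty = ¥150,540.72 × 5% = ¥7,527.04. Over-quota duty = ¥28,807.84 × 22% = ¥6,337.72.
Line duty = ¥7,527.04 + ¥6,337.72 = ¥13,864.76.

¥13,864.76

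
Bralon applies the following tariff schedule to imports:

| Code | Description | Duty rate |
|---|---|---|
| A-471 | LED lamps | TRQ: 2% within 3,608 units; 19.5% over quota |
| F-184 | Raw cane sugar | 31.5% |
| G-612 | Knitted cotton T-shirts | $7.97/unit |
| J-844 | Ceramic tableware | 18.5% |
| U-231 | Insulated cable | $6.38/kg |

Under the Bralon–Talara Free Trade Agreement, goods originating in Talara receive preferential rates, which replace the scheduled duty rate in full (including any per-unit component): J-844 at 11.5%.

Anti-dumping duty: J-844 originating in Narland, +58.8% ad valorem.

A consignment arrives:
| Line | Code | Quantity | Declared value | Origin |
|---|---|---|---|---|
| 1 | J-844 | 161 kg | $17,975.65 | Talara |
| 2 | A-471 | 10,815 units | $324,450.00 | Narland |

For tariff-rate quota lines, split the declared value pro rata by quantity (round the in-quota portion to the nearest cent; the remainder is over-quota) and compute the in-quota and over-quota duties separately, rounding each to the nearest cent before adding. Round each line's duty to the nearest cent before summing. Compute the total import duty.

Line 1 (J-844, Talara, 161 kg, $17,975.65):
Base rate for J-844 is 18.5%.
Origin Talara qualifies under the Bralon–Talara agreement and J-844 is covered: preferential rate 11.5% applies instead.
The additional-duty order on J-844 targets Narland, not Talara; it does not apply.
Duty = $17,975.65 × 11.5% = $2,067.20.
Line 2 (A-471, Narland, 10,815 units, $324,450.00):
Code A-471 is under a tariff-rate quota (threshold 3,608 units). In-quota: 3,608 units at 2%; over-quota: 7,207 units at 19.5%.
Pro-rata value split: in-quota = $324,450.00 × 3,608/10,815 = $108,240.00; over-quota = $324,450.00 − $108,240.00 = $216,210.00.
In-quota duty = $108,240.00 × 2% = $2,164.80. Over-quota duty = $216,210.00 × 19.5% = $42,160.95.
Line duty = $2,164.80 + $42,160.95 = $44,325.75.
Total = $2,067.20 + $44,325.75 = $46,392.95.

$46,392.95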